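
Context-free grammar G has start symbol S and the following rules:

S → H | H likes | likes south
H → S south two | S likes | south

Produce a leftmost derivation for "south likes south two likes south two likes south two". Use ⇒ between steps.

S ⇒ H   [S → H]
H ⇒ S south two   [H → S south two]
S south two ⇒ H likes south two   [S → H likes]
H likes south two ⇒ S south two likes south two   [H → S south two]
S south two likes south two ⇒ H likes south two likes south two   [S → H likes]
H likes south two likes south two ⇒ S south two likes south two likes south two   [H → S south two]
S south two likes south two likes south two ⇒ H likes south two likes south two likes south two   [S → H likes]
H likes south two likes south two likes south two ⇒ south likes south two likes south two likes south two   [H → south]

S ⇒ H ⇒ S south two ⇒ H likes south two ⇒ S south two likes south two ⇒ H likes south two likes south two ⇒ S south two likes south two likes south two ⇒ H likes south two likes south two likes south two ⇒ south likes south two likes south two likes south two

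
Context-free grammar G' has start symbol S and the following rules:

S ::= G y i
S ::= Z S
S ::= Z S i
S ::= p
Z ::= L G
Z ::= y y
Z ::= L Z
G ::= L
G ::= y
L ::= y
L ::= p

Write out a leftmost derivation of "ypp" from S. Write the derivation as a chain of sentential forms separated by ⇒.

S ⇒ ZS   [S ::= Z S]
ZS ⇒ LGS   [Z ::= L G]
LGS ⇒ yGS   [L ::= y]
yGS ⇒ yLS   [G ::= L]
yLS ⇒ ypS   [L ::= p]
ypS ⇒ ypp   [S ::= p]

S ⇒ ZS ⇒ LGS ⇒ yGS ⇒ yLS ⇒ ypS ⇒ ypp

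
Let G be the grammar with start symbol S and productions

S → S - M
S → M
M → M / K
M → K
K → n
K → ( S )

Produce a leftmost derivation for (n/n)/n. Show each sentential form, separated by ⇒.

S ⇒ M ⇒ M/K ⇒ K/K ⇒ (S)/K ⇒ (M)/K ⇒ (M/K)/K ⇒ (K/K)/K ⇒ (n/K)/K ⇒ (n/n)/K ⇒ (n/n)/n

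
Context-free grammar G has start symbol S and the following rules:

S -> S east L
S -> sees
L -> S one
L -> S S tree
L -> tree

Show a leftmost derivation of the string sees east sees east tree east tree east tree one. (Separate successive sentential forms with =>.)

S => S east L => sees east L => sees east S one => sees east S east L one => sees east S east L east L one => sees east S east L east L east L one => sees east sees east L east L east L one => sees east sees east tree east L east L one => sees east sees east tree east tree east L one => sees east sees east tree east tree east tree one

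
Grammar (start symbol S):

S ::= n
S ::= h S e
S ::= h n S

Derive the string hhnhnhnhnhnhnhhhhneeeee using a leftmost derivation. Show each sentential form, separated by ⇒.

S ⇒ hSe ⇒ hhnSe ⇒ hhnhnSe ⇒ hhnhnhnSe ⇒ hhnhnhnhnSe ⇒ hhnhnhnhnhnSe ⇒ hhnhnhnhnhnhnSe ⇒ hhnhnhnhnhnhnhSee ⇒ hhnhnhnhnhnhnhhSeee ⇒ hhnhnhnhnhnhnhhhSeeee ⇒ hhnhnhnhnhnhnhhhhSeeeee ⇒ hhnhnhnhnhnhnhhhhneeeee

S ⇒ hSe   [S ::= h S e]
hSe ⇒ hhnSe   [S ::= h n S]
hhnSe ⇒ hhnhnSe   [S ::= h n S]
hhnhnSe ⇒ hhnhnhnSe   [S ::= h n S]
hhnhnhnSe ⇒ hhnhnhnhnSe   [S ::= h n S]
hhnhnhnhnSe ⇒ hhnhnhnhnhnSe   [S ::= h n S]
hhnhnhnhnhnSe ⇒ hhnhnhnhnhnhnSe   [S ::= h n S]
hhnhnhnhnhnhnSe ⇒ hhnhnhnhnhnhnhSee   [S ::= h S e]
hhnhnhnhnhnhnhSee ⇒ hhnhnhnhnhnhnhhSeee   [S ::= h S e]
hhnhnhnhnhnhnhhSeee ⇒ hhnhnhnhnhnhnhhhSeeee   [S ::= h S e]
hhnhnhnhnhnhnhhhSeeee ⇒ hhnhnhnhnhnhnhhhhSeeeee   [S ::= h S e]
hhnhnhnhnhnhnhhhhSeeeee ⇒ hhnhnhnhnhnhnhhhhneeeee   [S ::= n]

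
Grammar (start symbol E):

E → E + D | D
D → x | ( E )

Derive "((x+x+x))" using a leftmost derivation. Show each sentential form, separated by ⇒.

E ⇒ D   [E → D]
D ⇒ (E)   [D → ( E )]
(E) ⇒ (D)   [E → D]
(D) ⇒ ((E))   [D → ( E )]
((E)) ⇒ ((E+D))   [E → E + D]
((E+D)) ⇒ ((E+D+D))   [E → E + D]
((E+D+D)) ⇒ ((D+D+D))   [E → D]
((D+D+D)) ⇒ ((x+D+D))   [D → x]
((x+D+D)) ⇒ ((x+x+D))   [D → x]
((x+x+D)) ⇒ ((x+x+x))   [D → x]

E ⇒ D ⇒ (E) ⇒ (D) ⇒ ((E)) ⇒ ((E+D)) ⇒ ((E+D+D)) ⇒ ((D+D+D)) ⇒ ((x+D+D)) ⇒ ((x+x+D)) ⇒ ((x+x+x))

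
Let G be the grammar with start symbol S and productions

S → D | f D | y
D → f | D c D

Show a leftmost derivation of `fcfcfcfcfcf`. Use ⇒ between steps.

S⇒D⇒DcD⇒DcDcD⇒DcDcDcD⇒DcDcDcDcD⇒fcDcDcDcD⇒fcDcDcDcDcD⇒fcfcDcDcDcD⇒fcfcfcDcDcD⇒fcfcfcfcDcD⇒fcfcfcfcfcD⇒fcfcfcfcfcf

S ⇒ D   [S → D]
D ⇒ DcD   [D → D c D]
DcD ⇒ DcDcD   [D → D c D]
DcDcD ⇒ DcDcDcD   [D → D c D]
DcDcDcD ⇒ DcDcDcDcD   [D → D c D]
DcDcDcDcD ⇒ fcDcDcDcD   [D → f]
fcDcDcDcD ⇒ fcDcDcDcDcD   [D → D c D]
fcDcDcDcDcD ⇒ fcfcDcDcDcD   [D → f]
fcfcDcDcDcD ⇒ fcfcfcDcDcD   [D → f]
fcfcfcDcDcD ⇒ fcfcfcfcDcD   [D → f]
fcfcfcfcDcD ⇒ fcfcfcfcfcD   [D → f]
fcfcfcfcfcD ⇒ fcfcfcfcfcf   [D → f]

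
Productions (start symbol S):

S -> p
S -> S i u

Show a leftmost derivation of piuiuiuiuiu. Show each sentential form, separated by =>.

S => Siu   [S -> S i u]
Siu => Siuiu   [S -> S i u]
Siuiu => Siuiuiu   [S -> S i u]
Siuiuiu => Siuiuiuiu   [S -> S i u]
Siuiuiuiu => Siuiuiuiuiu   [S -> S i u]
Siuiuiuiuiu => piuiuiuiuiu   [S -> p]

S=>Siu=>Siuiu=>Siuiuiu=>Siuiuiuiu=>Siuiuiuiuiu=>piuiuiuiuiu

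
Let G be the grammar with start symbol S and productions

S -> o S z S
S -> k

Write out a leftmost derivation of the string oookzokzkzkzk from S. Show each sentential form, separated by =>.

S => oSzS => ooSzSzS => oooSzSzSzS => oookzSzSzS => oookzoSzSzSzS => oookzokzSzSzS => oookzokzkzSzS => oookzokzkzkzS => oookzokzkzkzk

S => oSzS   [S -> o S z S]
oSzS => ooSzSzS   [S -> o S z S]
ooSzSzS => oooSzSzSzS   [S -> o S z S]
oooSzSzSzS => oookzSzSzS   [S -> k]
oookzSzSzS => oookzoSzSzSzS   [S -> o S z S]
oookzoSzSzSzS => oookzokzSzSzS   [S -> k]
oookzokzSzSzS => oookzokzkzSzS   [S -> k]
oookzokzkzSzS => oookzokzkzkzS   [S -> k]
oookzokzkzkzS => oookzokzkzkzk   [S -> k]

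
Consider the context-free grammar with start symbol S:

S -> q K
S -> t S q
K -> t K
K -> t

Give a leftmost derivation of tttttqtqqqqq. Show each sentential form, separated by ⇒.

S⇒tSq⇒ttSqq⇒tttSqqq⇒ttttSqqqq⇒tttttSqqqqq⇒tttttqKqqqqq⇒tttttqtqqqqq

S ⇒ tSq   [S -> t S q]
tSq ⇒ ttSqq   [S -> t S q]
ttSqq ⇒ tttSqqq   [S -> t S q]
tttSqqq ⇒ ttttSqqqq   [S -> t S q]
ttttSqqqq ⇒ tttttSqqqqq   [S -> t S q]
tttttSqqqqq ⇒ tttttqKqqqqq   [S -> q K]
tttttqKqqqqq ⇒ tttttqtqqqqq   [K -> t]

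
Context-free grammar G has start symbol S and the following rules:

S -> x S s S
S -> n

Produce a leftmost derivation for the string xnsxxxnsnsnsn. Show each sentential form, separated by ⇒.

S ⇒ xSsS   [S -> x S s S]
xSsS ⇒ xnsS   [S -> n]
xnsS ⇒ xnsxSsS   [S -> x S s S]
xnsxSsS ⇒ xnsxxSsSsS   [S -> x S s S]
xnsxxSsSsS ⇒ xnsxxxSsSsSsS   [S -> x S s S]
xnsxxxSsSsSsS ⇒ xnsxxxnsSsSsS   [S -> n]
xnsxxxnsSsSsS ⇒ xnsxxxnsnsSsS   [S -> n]
xnsxxxnsnsSsS ⇒ xnsxxxnsnsnsS   [S -> n]
xnsxxxnsnsnsS ⇒ xnsxxxnsnsnsn   [S -> n]

S⇒xSsS⇒xnsS⇒xnsxSsS⇒xnsxxSsSsS⇒xnsxxxSsSsSsS⇒xnsxxxnsSsSsS⇒xnsxxxnsnsSsS⇒xnsxxxnsnsnsS⇒xnsxxxnsnsnsn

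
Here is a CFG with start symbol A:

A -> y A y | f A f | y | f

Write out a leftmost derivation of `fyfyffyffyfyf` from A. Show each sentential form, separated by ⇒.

A ⇒ fAf   [A -> f A f]
fAf ⇒ fyAyf   [A -> y A y]
fyAyf ⇒ fyfAfyf   [A -> f A f]
fyfAfyf ⇒ fyfyAyfyf   [A -> y A y]
fyfyAyfyf ⇒ fyfyfAfyfyf   [A -> f A f]
fyfyfAfyfyf ⇒ fyfyffAffyfyf   [A -> f A f]
fyfyffAffyfyf ⇒ fyfyffyffyfyf   [A -> y]

A ⇒ fAf ⇒ fyAyf ⇒ fyfAfyf ⇒ fyfyAyfyf ⇒ fyfyfAfyfyf ⇒ fyfyffAffyfyf ⇒ fyfyffyffyfyf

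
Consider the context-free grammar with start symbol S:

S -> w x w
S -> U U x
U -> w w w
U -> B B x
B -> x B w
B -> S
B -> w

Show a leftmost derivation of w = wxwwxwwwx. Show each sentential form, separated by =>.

S => UUx   [S -> U U x]
UUx => BBxUx   [U -> B B x]
BBxUx => SBxUx   [B -> S]
SBxUx => wxwBxUx   [S -> w x w]
wxwBxUx => wxwwxUx   [B -> w]
wxwwxUx => wxwwxwwwx   [U -> w w w]

S => UUx => BBxUx => SBxUx => wxwBxUx => wxwwxUx => wxwwxwwwx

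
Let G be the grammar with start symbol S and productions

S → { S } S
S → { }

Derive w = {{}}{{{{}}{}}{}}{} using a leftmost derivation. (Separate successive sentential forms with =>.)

S=>{S}S=>{{}}S=>{{}}{S}S=>{{}}{{S}S}S=>{{}}{{{S}S}S}S=>{{}}{{{{}}S}S}S=>{{}}{{{{}}{}}S}S=>{{}}{{{{}}{}}{}}S=>{{}}{{{{}}{}}{}}{}

S => {S}S   [S → { S } S]
{S}S => {{}}S   [S → { }]
{{}}S => {{}}{S}S   [S → { S } S]
{{}}{S}S => {{}}{{S}S}S   [S → { S } S]
{{}}{{S}S}S => {{}}{{{S}S}S}S   [S → { S } S]
{{}}{{{S}S}S}S => {{}}{{{{}}S}S}S   [S → { }]
{{}}{{{{}}S}S}S => {{}}{{{{}}{}}S}S   [S → { }]
{{}}{{{{}}{}}S}S => {{}}{{{{}}{}}{}}S   [S → { }]
{{}}{{{{}}{}}{}}S => {{}}{{{{}}{}}{}}{}   [S → { }]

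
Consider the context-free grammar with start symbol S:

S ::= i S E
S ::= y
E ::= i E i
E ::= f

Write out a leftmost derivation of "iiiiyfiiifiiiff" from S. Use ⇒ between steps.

S ⇒ iSE   [S ::= i S E]
iSE ⇒ iiSEE   [S ::= i S E]
iiSEE ⇒ iiiSEEE   [S ::= i S E]
iiiSEEE ⇒ iiiiSEEEE   [S ::= i S E]
iiiiSEEEE ⇒ iiiiyEEEE   [S ::= y]
iiiiyEEEE ⇒ iiiiyfEEE   [E ::= f]
iiiiyfEEE ⇒ iiiiyfiEiEE   [E ::= i E i]
iiiiyfiEiEE ⇒ iiiiyfiiEiiEE   [E ::= i E i]
iiiiyfiiEiiEE ⇒ iiiiyfiiiEiiiEE   [E ::= i E i]
iiiiyfiiiEiiiEE ⇒ iiiiyfiiifiiiEE   [E ::= f]
iiiiyfiiifiiiEE ⇒ iiiiyfiiifiiifE   [E ::= f]
iiiiyfiiifiiifE ⇒ iiiiyfiiifiiiff   [E ::= f]

S ⇒ iSE ⇒ iiSEE ⇒ iiiSEEE ⇒ iiiiSEEEE ⇒ iiiiyEEEE ⇒ iiiiyfEEE ⇒ iiiiyfiEiEE ⇒ iiiiyfiiEiiEE ⇒ iiiiyfiiiEiiiEE ⇒ iiiiyfiiifiiiEE ⇒ iiiiyfiiifiiifE ⇒ iiiiyfiiifiiiff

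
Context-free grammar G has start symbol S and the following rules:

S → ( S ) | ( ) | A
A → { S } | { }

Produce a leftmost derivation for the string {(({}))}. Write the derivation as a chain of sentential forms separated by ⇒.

S ⇒ A ⇒ {S} ⇒ {(S)} ⇒ {((S))} ⇒ {((A))} ⇒ {(({}))}

S ⇒ A   [S → A]
A ⇒ {S}   [A → { S }]
{S} ⇒ {(S)}   [S → ( S )]
{(S)} ⇒ {((S))}   [S → ( S )]
{((S))} ⇒ {((A))}   [S → A]
{((A))} ⇒ {(({}))}   [A → { }]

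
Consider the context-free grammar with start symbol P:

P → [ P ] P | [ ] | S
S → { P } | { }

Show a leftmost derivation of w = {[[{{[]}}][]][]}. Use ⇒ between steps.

P⇒S⇒{P}⇒{[P]P}⇒{[[P]P]P}⇒{[[S]P]P}⇒{[[{P}]P]P}⇒{[[{S}]P]P}⇒{[[{{P}}]P]P}⇒{[[{{[]}}]P]P}⇒{[[{{[]}}][]]P}⇒{[[{{[]}}][]][]}

P ⇒ S   [P → S]
S ⇒ {P}   [S → { P }]
{P} ⇒ {[P]P}   [P → [ P ] P]
{[P]P} ⇒ {[[P]P]P}   [P → [ P ] P]
{[[P]P]P} ⇒ {[[S]P]P}   [P → S]
{[[S]P]P} ⇒ {[[{P}]P]P}   [S → { P }]
{[[{P}]P]P} ⇒ {[[{S}]P]P}   [P → S]
{[[{S}]P]P} ⇒ {[[{{P}}]P]P}   [S → { P }]
{[[{{P}}]P]P} ⇒ {[[{{[]}}]P]P}   [P → [ ]]
{[[{{[]}}]P]P} ⇒ {[[{{[]}}][]]P}   [P → [ ]]
{[[{{[]}}][]]P} ⇒ {[[{{[]}}][]][]}   [P → [ ]]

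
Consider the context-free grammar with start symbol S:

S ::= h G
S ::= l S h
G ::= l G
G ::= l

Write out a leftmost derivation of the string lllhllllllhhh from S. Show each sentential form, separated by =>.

S=>lSh=>llShh=>lllShhh=>lllhGhhh=>lllhlGhhh=>lllhllGhhh=>lllhlllGhhh=>lllhllllGhhh=>lllhlllllGhhh=>lllhllllllhhh

S => lSh   [S ::= l S h]
lSh => llShh   [S ::= l S h]
llShh => lllShhh   [S ::= l S h]
lllShhh => lllhGhhh   [S ::= h G]
lllhGhhh => lllhlGhhh   [G ::= l G]
lllhlGhhh => lllhllGhhh   [G ::= l G]
lllhllGhhh => lllhlllGhhh   [G ::= l G]
lllhlllGhhh => lllhllllGhhh   [G ::= l G]
lllhllllGhhh => lllhlllllGhhh   [G ::= l G]
lllhlllllGhhh => lllhllllllhhh   [G ::= l]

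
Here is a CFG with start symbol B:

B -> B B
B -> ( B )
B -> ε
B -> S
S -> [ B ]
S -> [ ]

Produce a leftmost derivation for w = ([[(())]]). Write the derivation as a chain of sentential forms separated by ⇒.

B ⇒ (B) ⇒ (BB) ⇒ (SB) ⇒ ([B]B) ⇒ ([S]B) ⇒ ([[B]]B) ⇒ ([[BB]]B) ⇒ ([[(B)B]]B) ⇒ ([[(BB)B]]B) ⇒ ([[((B)B)B]]B) ⇒ ([[(()B)B]]B) ⇒ ([[(())B]]B) ⇒ ([[(())]]B) ⇒ ([[(())]])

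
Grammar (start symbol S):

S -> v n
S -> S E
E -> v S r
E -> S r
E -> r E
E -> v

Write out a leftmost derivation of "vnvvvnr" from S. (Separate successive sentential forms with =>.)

S=>SE=>SEE=>vnEE=>vnvE=>vnvvSr=>vnvvvnr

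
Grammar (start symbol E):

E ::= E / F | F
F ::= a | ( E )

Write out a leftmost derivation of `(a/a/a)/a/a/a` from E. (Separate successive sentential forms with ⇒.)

E ⇒ E/F ⇒ E/F/F ⇒ E/F/F/F ⇒ F/F/F/F ⇒ (E)/F/F/F ⇒ (E/F)/F/F/F ⇒ (E/F/F)/F/F/F ⇒ (F/F/F)/F/F/F ⇒ (a/F/F)/F/F/F ⇒ (a/a/F)/F/F/F ⇒ (a/a/a)/F/F/F ⇒ (a/a/a)/a/F/F ⇒ (a/a/a)/a/a/F ⇒ (a/a/a)/a/a/a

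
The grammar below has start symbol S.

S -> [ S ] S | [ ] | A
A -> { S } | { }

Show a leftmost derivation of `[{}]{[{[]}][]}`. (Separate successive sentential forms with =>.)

S=>[S]S=>[A]S=>[{}]S=>[{}]A=>[{}]{S}=>[{}]{[S]S}=>[{}]{[A]S}=>[{}]{[{S}]S}=>[{}]{[{[]}]S}=>[{}]{[{[]}][]}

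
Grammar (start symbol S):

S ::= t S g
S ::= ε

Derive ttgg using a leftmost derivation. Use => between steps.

S => tSg   [S ::= t S g]
tSg => ttSgg   [S ::= t S g]
ttSgg => ttgg   [S ::= ε]

S => tSg => ttSgg => ttgg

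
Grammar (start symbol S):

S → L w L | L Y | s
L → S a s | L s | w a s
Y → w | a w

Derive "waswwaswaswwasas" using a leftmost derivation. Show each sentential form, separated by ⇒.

S ⇒ LwL   [S → L w L]
LwL ⇒ waswL   [L → w a s]
waswL ⇒ waswSas   [L → S a s]
waswSas ⇒ waswLwLas   [S → L w L]
waswLwLas ⇒ waswSaswLas   [L → S a s]
waswSaswLas ⇒ waswLYaswLas   [S → L Y]
waswLYaswLas ⇒ waswwasYaswLas   [L → w a s]
waswwasYaswLas ⇒ waswwaswaswLas   [Y → w]
waswwaswaswLas ⇒ waswwaswaswwasas   [L → w a s]

S⇒LwL⇒waswL⇒waswSas⇒waswLwLas⇒waswSaswLas⇒waswLYaswLas⇒waswwasYaswLas⇒waswwaswaswLas⇒waswwaswaswwasas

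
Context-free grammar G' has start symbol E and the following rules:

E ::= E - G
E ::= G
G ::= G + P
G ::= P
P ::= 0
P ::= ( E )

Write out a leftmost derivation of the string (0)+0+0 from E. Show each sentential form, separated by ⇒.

E ⇒ G ⇒ G+P ⇒ G+P+P ⇒ P+P+P ⇒ (E)+P+P ⇒ (G)+P+P ⇒ (P)+P+P ⇒ (0)+P+P ⇒ (0)+0+P ⇒ (0)+0+0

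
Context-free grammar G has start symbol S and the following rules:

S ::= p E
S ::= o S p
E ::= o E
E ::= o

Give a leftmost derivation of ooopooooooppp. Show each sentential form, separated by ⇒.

S ⇒ oSp ⇒ ooSpp ⇒ oooSppp ⇒ ooopEppp ⇒ ooopoEppp ⇒ ooopooEppp ⇒ ooopoooEppp ⇒ ooopooooEppp ⇒ ooopoooooEppp ⇒ ooopooooooppp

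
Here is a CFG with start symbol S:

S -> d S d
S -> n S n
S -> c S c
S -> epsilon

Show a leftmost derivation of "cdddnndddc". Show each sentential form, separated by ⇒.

S ⇒ cSc ⇒ cdSdc ⇒ cddSddc ⇒ cdddSdddc ⇒ cdddnSndddc ⇒ cdddnndddc

S ⇒ cSc   [S -> c S c]
cSc ⇒ cdSdc   [S -> d S d]
cdSdc ⇒ cddSddc   [S -> d S d]
cddSddc ⇒ cdddSdddc   [S -> d S d]
cdddSdddc ⇒ cdddnSndddc   [S -> n S n]
cdddnSndddc ⇒ cdddnndddc   [S -> epsilon]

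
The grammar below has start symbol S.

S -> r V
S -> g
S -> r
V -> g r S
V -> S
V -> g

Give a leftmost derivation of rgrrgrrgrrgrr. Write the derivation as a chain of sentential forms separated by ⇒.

S ⇒ rV ⇒ rgrS ⇒ rgrrV ⇒ rgrrgrS ⇒ rgrrgrrV ⇒ rgrrgrrgrS ⇒ rgrrgrrgrrV ⇒ rgrrgrrgrrgrS ⇒ rgrrgrrgrrgrr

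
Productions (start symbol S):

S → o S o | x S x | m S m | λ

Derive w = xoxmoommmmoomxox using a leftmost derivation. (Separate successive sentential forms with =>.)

S => xSx => xoSox => xoxSxox => xoxmSmxox => xoxmoSomxox => xoxmooSoomxox => xoxmoomSmoomxox => xoxmoommSmmoomxox => xoxmoommmmoomxox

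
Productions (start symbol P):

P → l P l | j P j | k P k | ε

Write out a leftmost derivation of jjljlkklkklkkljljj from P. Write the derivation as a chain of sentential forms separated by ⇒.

P ⇒ jPj   [P → j P j]
jPj ⇒ jjPjj   [P → j P j]
jjPjj ⇒ jjlPljj   [P → l P l]
jjlPljj ⇒ jjljPjljj   [P → j P j]
jjljPjljj ⇒ jjljlPljljj   [P → l P l]
jjljlPljljj ⇒ jjljlkPkljljj   [P → k P k]
jjljlkPkljljj ⇒ jjljlkkPkkljljj   [P → k P k]
jjljlkkPkkljljj ⇒ jjljlkklPlkkljljj   [P → l P l]
jjljlkklPlkkljljj ⇒ jjljlkklkPklkkljljj   [P → k P k]
jjljlkklkPklkkljljj ⇒ jjljlkklkklkkljljj   [P → ε]

P ⇒ jPj ⇒ jjPjj ⇒ jjlPljj ⇒ jjljPjljj ⇒ jjljlPljljj ⇒ jjljlkPkljljj ⇒ jjljlkkPkkljljj ⇒ jjljlkklPlkkljljj ⇒ jjljlkklkPklkkljljj ⇒ jjljlkklkklkkljljj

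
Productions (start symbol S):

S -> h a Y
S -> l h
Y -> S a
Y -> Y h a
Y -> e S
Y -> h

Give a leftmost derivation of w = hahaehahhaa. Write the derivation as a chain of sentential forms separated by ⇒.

S ⇒ haY   [S -> h a Y]
haY ⇒ haSa   [Y -> S a]
haSa ⇒ hahaYa   [S -> h a Y]
hahaYa ⇒ hahaYhaa   [Y -> Y h a]
hahaYhaa ⇒ hahaeShaa   [Y -> e S]
hahaeShaa ⇒ hahaehaYhaa   [S -> h a Y]
hahaehaYhaa ⇒ hahaehahhaa   [Y -> h]

S ⇒ haY ⇒ haSa ⇒ hahaYa ⇒ hahaYhaa ⇒ hahaeShaa ⇒ hahaehaYhaa ⇒ hahaehahhaa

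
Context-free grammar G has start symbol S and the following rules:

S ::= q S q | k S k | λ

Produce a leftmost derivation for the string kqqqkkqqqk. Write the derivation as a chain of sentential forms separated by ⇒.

S ⇒ kSk   [S ::= k S k]
kSk ⇒ kqSqk   [S ::= q S q]
kqSqk ⇒ kqqSqqk   [S ::= q S q]
kqqSqqk ⇒ kqqqSqqqk   [S ::= q S q]
kqqqSqqqk ⇒ kqqqkSkqqqk   [S ::= k S k]
kqqqkSkqqqk ⇒ kqqqkkqqqk   [S ::= λ]

S ⇒ kSk ⇒ kqSqk ⇒ kqqSqqk ⇒ kqqqSqqqk ⇒ kqqqkSkqqqk ⇒ kqqqkkqqqk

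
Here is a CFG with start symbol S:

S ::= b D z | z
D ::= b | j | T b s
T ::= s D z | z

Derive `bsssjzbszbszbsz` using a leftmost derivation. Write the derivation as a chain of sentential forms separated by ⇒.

S ⇒ bDz   [S ::= b D z]
bDz ⇒ bTbsz   [D ::= T b s]
bTbsz ⇒ bsDzbsz   [T ::= s D z]
bsDzbsz ⇒ bsTbszbsz   [D ::= T b s]
bsTbszbsz ⇒ bssDzbszbsz   [T ::= s D z]
bssDzbszbsz ⇒ bssTbszbszbsz   [D ::= T b s]
bssTbszbszbsz ⇒ bsssDzbszbszbsz   [T ::= s D z]
bsssDzbszbszbsz ⇒ bsssjzbszbszbsz   [D ::= j]

S ⇒ bDz ⇒ bTbsz ⇒ bsDzbsz ⇒ bsTbszbsz ⇒ bssDzbszbsz ⇒ bssTbszbszbsz ⇒ bsssDzbszbszbsz ⇒ bsssjzbszbszbsz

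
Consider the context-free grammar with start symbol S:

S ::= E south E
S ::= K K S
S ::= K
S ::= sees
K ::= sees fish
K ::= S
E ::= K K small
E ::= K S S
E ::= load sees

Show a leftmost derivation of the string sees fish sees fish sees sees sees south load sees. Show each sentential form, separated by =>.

S => K K S => sees fish K S => sees fish sees fish S => sees fish sees fish E south E => sees fish sees fish K S S south E => sees fish sees fish S S S south E => sees fish sees fish sees S S south E => sees fish sees fish sees sees S south E => sees fish sees fish sees sees sees south E => sees fish sees fish sees sees sees south load sees

S => K K S   [S ::= K K S]
K K S => sees fish K S   [K ::= sees fish]
sees fish K S => sees fish sees fish S   [K ::= sees fish]
sees fish sees fish S => sees fish sees fish E south E   [S ::= E south E]
sees fish sees fish E south E => sees fish sees fish K S S south E   [E ::= K S S]
sees fish sees fish K S S south E => sees fish sees fish S S S south E   [K ::= S]
sees fish sees fish S S S south E => sees fish sees fish sees S S south E   [S ::= sees]
sees fish sees fish sees S S south E => sees fish sees fish sees sees S south E   [S ::= sees]
sees fish sees fish sees sees S south E => sees fish sees fish sees sees sees south E   [S ::= sees]
sees fish sees fish sees sees sees south E => sees fish sees fish sees sees sees south load sees   [E ::= load sees]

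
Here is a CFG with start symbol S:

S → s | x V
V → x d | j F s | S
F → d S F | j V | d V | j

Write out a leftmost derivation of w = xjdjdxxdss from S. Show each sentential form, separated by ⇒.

S⇒xV⇒xjFs⇒xjdVs⇒xjdjFss⇒xjdjdVss⇒xjdjdSss⇒xjdjdxVss⇒xjdjdxxdss

S ⇒ xV   [S → x V]
xV ⇒ xjFs   [V → j F s]
xjFs ⇒ xjdVs   [F → d V]
xjdVs ⇒ xjdjFss   [V → j F s]
xjdjFss ⇒ xjdjdVss   [F → d V]
xjdjdVss ⇒ xjdjdSss   [V → S]
xjdjdSss ⇒ xjdjdxVss   [S → x V]
xjdjdxVss ⇒ xjdjdxxdss   [V → x d]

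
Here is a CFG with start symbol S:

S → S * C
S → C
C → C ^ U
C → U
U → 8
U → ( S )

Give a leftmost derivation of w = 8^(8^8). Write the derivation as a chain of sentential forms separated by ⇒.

S ⇒ C ⇒ C^U ⇒ U^U ⇒ 8^U ⇒ 8^(S) ⇒ 8^(C) ⇒ 8^(C^U) ⇒ 8^(U^U) ⇒ 8^(8^U) ⇒ 8^(8^8)

S ⇒ C   [S → C]
C ⇒ C^U   [C → C ^ U]
C^U ⇒ U^U   [C → U]
U^U ⇒ 8^U   [U → 8]
8^U ⇒ 8^(S)   [U → ( S )]
8^(S) ⇒ 8^(C)   [S → C]
8^(C) ⇒ 8^(C^U)   [C → C ^ U]
8^(C^U) ⇒ 8^(U^U)   [C → U]
8^(U^U) ⇒ 8^(8^U)   [U → 8]
8^(8^U) ⇒ 8^(8^8)   [U → 8]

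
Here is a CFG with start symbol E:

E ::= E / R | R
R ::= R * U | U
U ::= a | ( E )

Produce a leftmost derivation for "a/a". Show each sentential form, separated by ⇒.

E ⇒ E/R ⇒ R/R ⇒ U/R ⇒ a/R ⇒ a/U ⇒ a/a

E ⇒ E/R   [E ::= E / R]
E/R ⇒ R/R   [E ::= R]
R/R ⇒ U/R   [R ::= U]
U/R ⇒ a/R   [U ::= a]
a/R ⇒ a/U   [R ::= U]
a/U ⇒ a/a   [U ::= a]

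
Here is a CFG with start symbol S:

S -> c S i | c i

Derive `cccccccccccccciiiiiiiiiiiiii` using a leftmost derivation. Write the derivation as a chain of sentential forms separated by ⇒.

S ⇒ cSi   [S -> c S i]
cSi ⇒ ccSii   [S -> c S i]
ccSii ⇒ cccSiii   [S -> c S i]
cccSiii ⇒ ccccSiiii   [S -> c S i]
ccccSiiii ⇒ cccccSiiiii   [S -> c S i]
cccccSiiiii ⇒ ccccccSiiiiii   [S -> c S i]
ccccccSiiiiii ⇒ cccccccSiiiiiii   [S -> c S i]
cccccccSiiiiiii ⇒ ccccccccSiiiiiiii   [S -> c S i]
ccccccccSiiiiiiii ⇒ cccccccccSiiiiiiiii   [S -> c S i]
cccccccccSiiiiiiiii ⇒ ccccccccccSiiiiiiiiii   [S -> c S i]
ccccccccccSiiiiiiiiii ⇒ cccccccccccSiiiiiiiiiii   [S -> c S i]
cccccccccccSiiiiiiiiiii ⇒ ccccccccccccSiiiiiiiiiiii   [S -> c S i]
ccccccccccccSiiiiiiiiiiii ⇒ cccccccccccccSiiiiiiiiiiiii   [S -> c S i]
cccccccccccccSiiiiiiiiiiiii ⇒ cccccccccccccciiiiiiiiiiiiii   [S -> c i]

S ⇒ cSi ⇒ ccSii ⇒ cccSiii ⇒ ccccSiiii ⇒ cccccSiiiii ⇒ ccccccSiiiiii ⇒ cccccccSiiiiiii ⇒ ccccccccSiiiiiiii ⇒ cccccccccSiiiiiiiii ⇒ ccccccccccSiiiiiiiiii ⇒ cccccccccccSiiiiiiiiiii ⇒ ccccccccccccSiiiiiiiiiiii ⇒ cccccccccccccSiiiiiiiiiiiii ⇒ cccccccccccccciiiiiiiiiiiiii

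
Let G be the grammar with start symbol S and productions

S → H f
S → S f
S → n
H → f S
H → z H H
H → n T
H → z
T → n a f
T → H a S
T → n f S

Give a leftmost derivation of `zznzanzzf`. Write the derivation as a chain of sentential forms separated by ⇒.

S ⇒ Hf ⇒ zHHf ⇒ zzHHHf ⇒ zznTHHf ⇒ zznHaSHHf ⇒ zznzaSHHf ⇒ zznzanHHf ⇒ zznzanzHf ⇒ zznzanzzf

S ⇒ Hf   [S → H f]
Hf ⇒ zHHf   [H → z H H]
zHHf ⇒ zzHHHf   [H → z H H]
zzHHHf ⇒ zznTHHf   [H → n T]
zznTHHf ⇒ zznHaSHHf   [T → H a S]
zznHaSHHf ⇒ zznzaSHHf   [H → z]
zznzaSHHf ⇒ zznzanHHf   [S → n]
zznzanHHf ⇒ zznzanzHf   [H → z]
zznzanzHf ⇒ zznzanzzf   [H → z]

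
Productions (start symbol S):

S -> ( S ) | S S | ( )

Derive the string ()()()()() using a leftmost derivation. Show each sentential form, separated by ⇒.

S ⇒ SS   [S -> S S]
SS ⇒ SSS   [S -> S S]
SSS ⇒ ()SS   [S -> ( )]
()SS ⇒ ()SSS   [S -> S S]
()SSS ⇒ ()SSSS   [S -> S S]
()SSSS ⇒ ()()SSS   [S -> ( )]
()()SSS ⇒ ()()()SS   [S -> ( )]
()()()SS ⇒ ()()()()S   [S -> ( )]
()()()()S ⇒ ()()()()()   [S -> ( )]

S⇒SS⇒SSS⇒()SS⇒()SSS⇒()SSSS⇒()()SSS⇒()()()SS⇒()()()()S⇒()()()()()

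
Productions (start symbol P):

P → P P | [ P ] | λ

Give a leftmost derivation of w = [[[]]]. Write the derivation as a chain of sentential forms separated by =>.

P => PP => [P]P => [[P]]P => [[[P]]]P => [[[]]]P => [[[]]]

P => PP   [P → P P]
PP => [P]P   [P → [ P ]]
[P]P => [[P]]P   [P → [ P ]]
[[P]]P => [[[P]]]P   [P → [ P ]]
[[[P]]]P => [[[]]]P   [P → λ]
[[[]]]P => [[[]]]   [P → λ]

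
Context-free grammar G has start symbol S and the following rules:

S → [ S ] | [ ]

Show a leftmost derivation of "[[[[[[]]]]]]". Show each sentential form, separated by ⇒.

S ⇒ [S]   [S → [ S ]]
[S] ⇒ [[S]]   [S → [ S ]]
[[S]] ⇒ [[[S]]]   [S → [ S ]]
[[[S]]] ⇒ [[[[S]]]]   [S → [ S ]]
[[[[S]]]] ⇒ [[[[[S]]]]]   [S → [ S ]]
[[[[[S]]]]] ⇒ [[[[[[]]]]]]   [S → [ ]]

S⇒[S]⇒[[S]]⇒[[[S]]]⇒[[[[S]]]]⇒[[[[[S]]]]]⇒[[[[[[]]]]]]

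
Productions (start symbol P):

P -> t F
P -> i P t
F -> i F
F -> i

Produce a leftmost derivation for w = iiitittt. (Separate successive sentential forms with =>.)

P => iPt => iiPtt => iiiPttt => iiitFttt => iiitittt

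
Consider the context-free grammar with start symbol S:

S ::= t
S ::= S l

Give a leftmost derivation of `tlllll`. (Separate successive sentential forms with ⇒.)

S ⇒ Sl ⇒ Sll ⇒ Slll ⇒ Sllll ⇒ Slllll ⇒ tlllll

S ⇒ Sl   [S ::= S l]
Sl ⇒ Sll   [S ::= S l]
Sll ⇒ Slll   [S ::= S l]
Slll ⇒ Sllll   [S ::= S l]
Sllll ⇒ Slllll   [S ::= S l]
Slllll ⇒ tlllll   [S ::= t]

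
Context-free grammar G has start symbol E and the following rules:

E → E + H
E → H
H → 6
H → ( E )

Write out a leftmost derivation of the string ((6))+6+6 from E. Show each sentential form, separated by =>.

E => E+H => E+H+H => H+H+H => (E)+H+H => (H)+H+H => ((E))+H+H => ((H))+H+H => ((6))+H+H => ((6))+6+H => ((6))+6+6

E => E+H   [E → E + H]
E+H => E+H+H   [E → E + H]
E+H+H => H+H+H   [E → H]
H+H+H => (E)+H+H   [H → ( E )]
(E)+H+H => (H)+H+H   [E → H]
(H)+H+H => ((E))+H+H   [H → ( E )]
((E))+H+H => ((H))+H+H   [E → H]
((H))+H+H => ((6))+H+H   [H → 6]
((6))+H+H => ((6))+6+H   [H → 6]
((6))+6+H => ((6))+6+6   [H → 6]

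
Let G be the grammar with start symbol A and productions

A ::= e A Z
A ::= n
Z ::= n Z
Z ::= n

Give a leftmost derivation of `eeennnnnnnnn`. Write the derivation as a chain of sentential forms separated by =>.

A=>eAZ=>eeAZZ=>eeeAZZZ=>eeenZZZ=>eeennZZZ=>eeennnZZZ=>eeennnnZZZ=>eeennnnnZZ=>eeennnnnnZZ=>eeennnnnnnZ=>eeennnnnnnnZ=>eeennnnnnnnn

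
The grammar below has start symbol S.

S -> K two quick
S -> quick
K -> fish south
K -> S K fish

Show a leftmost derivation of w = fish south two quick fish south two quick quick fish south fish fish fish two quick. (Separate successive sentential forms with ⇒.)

S ⇒ K two quick ⇒ S K fish two quick ⇒ K two quick K fish two quick ⇒ fish south two quick K fish two quick ⇒ fish south two quick S K fish fish two quick ⇒ fish south two quick K two quick K fish fish two quick ⇒ fish south two quick fish south two quick K fish fish two quick ⇒ fish south two quick fish south two quick S K fish fish fish two quick ⇒ fish south two quick fish south two quick quick K fish fish fish two quick ⇒ fish south two quick fish south two quick quick fish south fish fish fish two quick

S ⇒ K two quick   [S -> K two quick]
K two quick ⇒ S K fish two quick   [K -> S K fish]
S K fish two quick ⇒ K two quick K fish two quick   [S -> K two quick]
K two quick K fish two quick ⇒ fish south two quick K fish two quick   [K -> fish south]
fish south two quick K fish two quick ⇒ fish south two quick S K fish fish two quick   [K -> S K fish]
fish south two quick S K fish fish two quick ⇒ fish south two quick K two quick K fish fish two quick   [S -> K two quick]
fish south two quick K two quick K fish fish two quick ⇒ fish south two quick fish south two quick K fish fish two quick   [K -> fish south]
fish south two quick fish south two quick K fish fish two quick ⇒ fish south two quick fish south two quick S K fish fish fish two quick   [K -> S K fish]
fish south two quick fish south two quick S K fish fish fish two quick ⇒ fish south two quick fish south two quick quick K fish fish fish two quick   [S -> quick]
fish south two quick fish south two quick quick K fish fish fish two quick ⇒ fish south two quick fish south two quick quick fish south fish fish fish two quick   [K -> fish south]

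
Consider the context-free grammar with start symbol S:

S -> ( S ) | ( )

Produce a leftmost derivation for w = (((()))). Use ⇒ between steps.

S ⇒ (S)   [S -> ( S )]
(S) ⇒ ((S))   [S -> ( S )]
((S)) ⇒ (((S)))   [S -> ( S )]
(((S))) ⇒ (((())))   [S -> ( )]

S⇒(S)⇒((S))⇒(((S)))⇒(((())))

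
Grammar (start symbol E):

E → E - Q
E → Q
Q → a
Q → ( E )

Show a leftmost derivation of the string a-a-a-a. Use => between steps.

E=>E-Q=>E-Q-Q=>E-Q-Q-Q=>Q-Q-Q-Q=>a-Q-Q-Q=>a-a-Q-Q=>a-a-a-Q=>a-a-a-a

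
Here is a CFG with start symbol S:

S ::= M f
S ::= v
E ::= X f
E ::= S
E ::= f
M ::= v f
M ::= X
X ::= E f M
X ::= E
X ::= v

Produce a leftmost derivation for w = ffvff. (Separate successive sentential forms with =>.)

S => Mf => Xf => Ef => Xff => EfMff => ffMff => ffXff => ffEff => ffSff => ffvff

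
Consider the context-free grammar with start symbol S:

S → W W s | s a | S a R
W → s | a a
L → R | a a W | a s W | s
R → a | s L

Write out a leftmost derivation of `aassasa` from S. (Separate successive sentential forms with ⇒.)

S ⇒ SaR ⇒ WWsaR ⇒ aaWsaR ⇒ aassaR ⇒ aassasL ⇒ aassasR ⇒ aassasa

S ⇒ SaR   [S → S a R]
SaR ⇒ WWsaR   [S → W W s]
WWsaR ⇒ aaWsaR   [W → a a]
aaWsaR ⇒ aassaR   [W → s]
aassaR ⇒ aassasL   [R → s L]
aassasL ⇒ aassasR   [L → R]
aassasR ⇒ aassasa   [R → a]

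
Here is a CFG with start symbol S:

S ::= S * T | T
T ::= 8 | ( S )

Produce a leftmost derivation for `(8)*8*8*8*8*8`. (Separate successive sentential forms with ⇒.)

S ⇒ S*T   [S ::= S * T]
S*T ⇒ S*T*T   [S ::= S * T]
S*T*T ⇒ S*T*T*T   [S ::= S * T]
S*T*T*T ⇒ S*T*T*T*T   [S ::= S * T]
S*T*T*T*T ⇒ S*T*T*T*T*T   [S ::= S * T]
S*T*T*T*T*T ⇒ T*T*T*T*T*T   [S ::= T]
T*T*T*T*T*T ⇒ (S)*T*T*T*T*T   [T ::= ( S )]
(S)*T*T*T*T*T ⇒ (T)*T*T*T*T*T   [S ::= T]
(T)*T*T*T*T*T ⇒ (8)*T*T*T*T*T   [T ::= 8]
(8)*T*T*T*T*T ⇒ (8)*8*T*T*T*T   [T ::= 8]
(8)*8*T*T*T*T ⇒ (8)*8*8*T*T*T   [T ::= 8]
(8)*8*8*T*T*T ⇒ (8)*8*8*8*T*T   [T ::= 8]
(8)*8*8*8*T*T ⇒ (8)*8*8*8*8*T   [T ::= 8]
(8)*8*8*8*8*T ⇒ (8)*8*8*8*8*8   [T ::= 8]

S ⇒ S*T ⇒ S*T*T ⇒ S*T*T*T ⇒ S*T*T*T*T ⇒ S*T*T*T*T*T ⇒ T*T*T*T*T*T ⇒ (S)*T*T*T*T*T ⇒ (T)*T*T*T*T*T ⇒ (8)*T*T*T*T*T ⇒ (8)*8*T*T*T*T ⇒ (8)*8*8*T*T*T ⇒ (8)*8*8*8*T*T ⇒ (8)*8*8*8*8*T ⇒ (8)*8*8*8*8*8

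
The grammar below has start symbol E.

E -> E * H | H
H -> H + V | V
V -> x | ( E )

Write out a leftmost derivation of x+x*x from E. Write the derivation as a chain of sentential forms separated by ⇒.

E ⇒ E*H ⇒ H*H ⇒ H+V*H ⇒ V+V*H ⇒ x+V*H ⇒ x+x*H ⇒ x+x*V ⇒ x+x*x

E ⇒ E*H   [E -> E * H]
E*H ⇒ H*H   [E -> H]
H*H ⇒ H+V*H   [H -> H + V]
H+V*H ⇒ V+V*H   [H -> V]
V+V*H ⇒ x+V*H   [V -> x]
x+V*H ⇒ x+x*H   [V -> x]
x+x*H ⇒ x+x*V   [H -> V]
x+x*V ⇒ x+x*x   [V -> x]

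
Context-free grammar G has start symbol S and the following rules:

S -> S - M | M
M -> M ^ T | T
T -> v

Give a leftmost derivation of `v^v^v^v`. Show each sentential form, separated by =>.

S=>M=>M^T=>M^T^T=>M^T^T^T=>T^T^T^T=>v^T^T^T=>v^v^T^T=>v^v^v^T=>v^v^v^v

S => M   [S -> M]
M => M^T   [M -> M ^ T]
M^T => M^T^T   [M -> M ^ T]
M^T^T => M^T^T^T   [M -> M ^ T]
M^T^T^T => T^T^T^T   [M -> T]
T^T^T^T => v^T^T^T   [T -> v]
v^T^T^T => v^v^T^T   [T -> v]
v^v^T^T => v^v^v^T   [T -> v]
v^v^v^T => v^v^v^v   [T -> v]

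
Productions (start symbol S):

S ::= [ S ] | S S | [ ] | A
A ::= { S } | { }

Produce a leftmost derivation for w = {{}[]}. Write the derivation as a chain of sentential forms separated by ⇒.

S ⇒ A   [S ::= A]
A ⇒ {S}   [A ::= { S }]
{S} ⇒ {SS}   [S ::= S S]
{SS} ⇒ {AS}   [S ::= A]
{AS} ⇒ {{}S}   [A ::= { }]
{{}S} ⇒ {{}[]}   [S ::= [ ]]

S ⇒ A ⇒ {S} ⇒ {SS} ⇒ {AS} ⇒ {{}S} ⇒ {{}[]}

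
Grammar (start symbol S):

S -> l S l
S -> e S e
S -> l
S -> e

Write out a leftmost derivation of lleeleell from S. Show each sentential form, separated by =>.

S=>lSl=>llSll=>lleSell=>lleeSeell=>lleeleell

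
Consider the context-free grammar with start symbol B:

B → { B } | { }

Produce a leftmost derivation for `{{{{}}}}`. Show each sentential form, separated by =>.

B => {B} => {{B}} => {{{B}}} => {{{{}}}}

B => {B}   [B → { B }]
{B} => {{B}}   [B → { B }]
{{B}} => {{{B}}}   [B → { B }]
{{{B}}} => {{{{}}}}   [B → { }]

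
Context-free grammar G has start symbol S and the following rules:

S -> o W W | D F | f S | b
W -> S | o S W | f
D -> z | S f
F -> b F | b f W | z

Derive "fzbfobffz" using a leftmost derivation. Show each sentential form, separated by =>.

S=>DF=>SfF=>fSfF=>fDFfF=>fzFfF=>fzbfWfF=>fzbfoSWfF=>fzbfobWfF=>fzbfobffF=>fzbfobffz

S => DF   [S -> D F]
DF => SfF   [D -> S f]
SfF => fSfF   [S -> f S]
fSfF => fDFfF   [S -> D F]
fDFfF => fzFfF   [D -> z]
fzFfF => fzbfWfF   [F -> b f W]
fzbfWfF => fzbfoSWfF   [W -> o S W]
fzbfoSWfF => fzbfobWfF   [S -> b]
fzbfobWfF => fzbfobffF   [W -> f]
fzbfobffF => fzbfobffz   [F -> z]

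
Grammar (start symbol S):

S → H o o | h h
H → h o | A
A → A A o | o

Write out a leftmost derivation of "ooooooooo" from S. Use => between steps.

S => Hoo => Aoo => AAooo => AAoAooo => AAoAoAooo => oAoAoAooo => oooAoAooo => oooooAooo => ooooooooo

S => Hoo   [S → H o o]
Hoo => Aoo   [H → A]
Aoo => AAooo   [A → A A o]
AAooo => AAoAooo   [A → A A o]
AAoAooo => AAoAoAooo   [A → A A o]
AAoAoAooo => oAoAoAooo   [A → o]
oAoAoAooo => oooAoAooo   [A → o]
oooAoAooo => oooooAooo   [A → o]
oooooAooo => ooooooooo   [A → o]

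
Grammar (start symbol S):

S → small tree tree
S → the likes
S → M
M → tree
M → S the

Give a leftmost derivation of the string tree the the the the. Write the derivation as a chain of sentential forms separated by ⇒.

S ⇒ M   [S → M]
M ⇒ S the   [M → S the]
S the ⇒ M the   [S → M]
M the ⇒ S the the   [M → S the]
S the the ⇒ M the the   [S → M]
M the the ⇒ S the the the   [M → S the]
S the the the ⇒ M the the the   [S → M]
M the the the ⇒ S the the the the   [M → S the]
S the the the the ⇒ M the the the the   [S → M]
M the the the the ⇒ tree the the the the   [M → tree]

S ⇒ M ⇒ S the ⇒ M the ⇒ S the the ⇒ M the the ⇒ S the the the ⇒ M the the the ⇒ S the the the the ⇒ M the the the the ⇒ tree the the the the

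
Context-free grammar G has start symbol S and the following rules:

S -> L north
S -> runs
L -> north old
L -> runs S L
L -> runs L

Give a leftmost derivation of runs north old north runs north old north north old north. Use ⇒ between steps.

S ⇒ L north ⇒ runs S L north ⇒ runs L north L north ⇒ runs north old north L north ⇒ runs north old north runs S L north ⇒ runs north old north runs L north L north ⇒ runs north old north runs north old north L north ⇒ runs north old north runs north old north north old north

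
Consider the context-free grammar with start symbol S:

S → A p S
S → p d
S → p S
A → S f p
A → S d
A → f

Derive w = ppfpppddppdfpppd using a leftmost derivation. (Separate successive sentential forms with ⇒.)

S ⇒ ApS ⇒ SfppS ⇒ pSfppS ⇒ pApSfppS ⇒ pSdpSfppS ⇒ ppSdpSfppS ⇒ ppApSdpSfppS ⇒ ppfpSdpSfppS ⇒ ppfppSdpSfppS ⇒ ppfpppddpSfppS ⇒ ppfpppddppdfppS ⇒ ppfpppddppdfpppd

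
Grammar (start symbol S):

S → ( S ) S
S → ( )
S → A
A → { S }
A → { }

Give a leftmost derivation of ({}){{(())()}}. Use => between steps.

S=>(S)S=>(A)S=>({})S=>({})A=>({}){S}=>({}){A}=>({}){{S}}=>({}){{(S)S}}=>({}){{(())S}}=>({}){{(())()}}

S => (S)S   [S → ( S ) S]
(S)S => (A)S   [S → A]
(A)S => ({})S   [A → { }]
({})S => ({})A   [S → A]
({})A => ({}){S}   [A → { S }]
({}){S} => ({}){A}   [S → A]
({}){A} => ({}){{S}}   [A → { S }]
({}){{S}} => ({}){{(S)S}}   [S → ( S ) S]
({}){{(S)S}} => ({}){{(())S}}   [S → ( )]
({}){{(())S}} => ({}){{(())()}}   [S → ( )]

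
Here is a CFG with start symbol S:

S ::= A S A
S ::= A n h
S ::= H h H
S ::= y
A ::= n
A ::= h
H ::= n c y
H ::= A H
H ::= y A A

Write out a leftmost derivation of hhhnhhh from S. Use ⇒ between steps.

S ⇒ ASA   [S ::= A S A]
ASA ⇒ hSA   [A ::= h]
hSA ⇒ hASAA   [S ::= A S A]
hASAA ⇒ hhSAA   [A ::= h]
hhSAA ⇒ hhAnhAA   [S ::= A n h]
hhAnhAA ⇒ hhhnhAA   [A ::= h]
hhhnhAA ⇒ hhhnhhA   [A ::= h]
hhhnhhA ⇒ hhhnhhh   [A ::= h]

S ⇒ ASA ⇒ hSA ⇒ hASAA ⇒ hhSAA ⇒ hhAnhAA ⇒ hhhnhAA ⇒ hhhnhhA ⇒ hhhnhhh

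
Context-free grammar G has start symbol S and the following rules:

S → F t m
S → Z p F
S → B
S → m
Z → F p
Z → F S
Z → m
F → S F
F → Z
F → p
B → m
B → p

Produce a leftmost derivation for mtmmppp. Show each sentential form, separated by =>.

S => ZpF   [S → Z p F]
ZpF => FppF   [Z → F p]
FppF => SFppF   [F → S F]
SFppF => FtmFppF   [S → F t m]
FtmFppF => ZtmFppF   [F → Z]
ZtmFppF => mtmFppF   [Z → m]
mtmFppF => mtmZppF   [F → Z]
mtmZppF => mtmmppF   [Z → m]
mtmmppF => mtmmppp   [F → p]

S => ZpF => FppF => SFppF => FtmFppF => ZtmFppF => mtmFppF => mtmZppF => mtmmppF => mtmmppp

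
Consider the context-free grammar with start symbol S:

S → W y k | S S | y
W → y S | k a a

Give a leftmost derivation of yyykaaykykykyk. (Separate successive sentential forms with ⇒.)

S ⇒ Wyk   [S → W y k]
Wyk ⇒ ySyk   [W → y S]
ySyk ⇒ yWykyk   [S → W y k]
yWykyk ⇒ yySykyk   [W → y S]
yySykyk ⇒ yyWykykyk   [S → W y k]
yyWykykyk ⇒ yyySykykyk   [W → y S]
yyySykykyk ⇒ yyyWykykykyk   [S → W y k]
yyyWykykykyk ⇒ yyykaaykykykyk   [W → k a a]

S ⇒ Wyk ⇒ ySyk ⇒ yWykyk ⇒ yySykyk ⇒ yyWykykyk ⇒ yyySykykyk ⇒ yyyWykykykyk ⇒ yyykaaykykykyk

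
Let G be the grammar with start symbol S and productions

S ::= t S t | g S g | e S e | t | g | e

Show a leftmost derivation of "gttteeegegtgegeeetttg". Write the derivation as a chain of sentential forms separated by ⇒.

S⇒gSg⇒gtStg⇒gttSttg⇒gtttStttg⇒gttteSetttg⇒gttteeSeetttg⇒gttteeeSeeetttg⇒gttteeegSgeeetttg⇒gttteeegeSegeeetttg⇒gttteeegegSgegeeetttg⇒gttteeegegtgegeeetttg

S ⇒ gSg   [S ::= g S g]
gSg ⇒ gtStg   [S ::= t S t]
gtStg ⇒ gttSttg   [S ::= t S t]
gttSttg ⇒ gtttStttg   [S ::= t S t]
gtttStttg ⇒ gttteSetttg   [S ::= e S e]
gttteSetttg ⇒ gttteeSeetttg   [S ::= e S e]
gttteeSeetttg ⇒ gttteeeSeeetttg   [S ::= e S e]
gttteeeSeeetttg ⇒ gttteeegSgeeetttg   [S ::= g S g]
gttteeegSgeeetttg ⇒ gttteeegeSegeeetttg   [S ::= e S e]
gttteeegeSegeeetttg ⇒ gttteeegegSgegeeetttg   [S ::= g S g]
gttteeegegSgegeeetttg ⇒ gttteeegegtgegeeetttg   [S ::= t]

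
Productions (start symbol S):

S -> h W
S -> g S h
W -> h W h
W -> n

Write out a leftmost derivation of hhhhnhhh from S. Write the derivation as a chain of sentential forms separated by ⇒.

S ⇒ hW ⇒ hhWh ⇒ hhhWhh ⇒ hhhhWhhh ⇒ hhhhnhhh

S ⇒ hW   [S -> h W]
hW ⇒ hhWh   [W -> h W h]
hhWh ⇒ hhhWhh   [W -> h W h]
hhhWhh ⇒ hhhhWhhh   [W -> h W h]
hhhhWhhh ⇒ hhhhnhhh   [W -> n]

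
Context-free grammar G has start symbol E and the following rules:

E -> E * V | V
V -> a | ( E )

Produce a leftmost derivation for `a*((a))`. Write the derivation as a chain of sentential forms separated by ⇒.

E⇒E*V⇒V*V⇒a*V⇒a*(E)⇒a*(V)⇒a*((E))⇒a*((V))⇒a*((a))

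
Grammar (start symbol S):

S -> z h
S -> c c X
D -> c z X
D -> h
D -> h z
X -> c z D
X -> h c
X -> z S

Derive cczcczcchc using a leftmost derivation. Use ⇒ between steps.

S⇒ccX⇒cczS⇒cczccX⇒cczcczS⇒cczcczccX⇒cczcczcchc

S ⇒ ccX   [S -> c c X]
ccX ⇒ cczS   [X -> z S]
cczS ⇒ cczccX   [S -> c c X]
cczccX ⇒ cczcczS   [X -> z S]
cczcczS ⇒ cczcczccX   [S -> c c X]
cczcczccX ⇒ cczcczcchc   [X -> h c]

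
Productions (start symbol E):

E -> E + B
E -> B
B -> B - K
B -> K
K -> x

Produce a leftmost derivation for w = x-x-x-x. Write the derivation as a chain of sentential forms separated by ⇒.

E ⇒ B   [E -> B]
B ⇒ B-K   [B -> B - K]
B-K ⇒ B-K-K   [B -> B - K]
B-K-K ⇒ B-K-K-K   [B -> B - K]
B-K-K-K ⇒ K-K-K-K   [B -> K]
K-K-K-K ⇒ x-K-K-K   [K -> x]
x-K-K-K ⇒ x-x-K-K   [K -> x]
x-x-K-K ⇒ x-x-x-K   [K -> x]
x-x-x-K ⇒ x-x-x-x   [K -> x]

E ⇒ B ⇒ B-K ⇒ B-K-K ⇒ B-K-K-K ⇒ K-K-K-K ⇒ x-K-K-K ⇒ x-x-K-K ⇒ x-x-x-K ⇒ x-x-x-x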